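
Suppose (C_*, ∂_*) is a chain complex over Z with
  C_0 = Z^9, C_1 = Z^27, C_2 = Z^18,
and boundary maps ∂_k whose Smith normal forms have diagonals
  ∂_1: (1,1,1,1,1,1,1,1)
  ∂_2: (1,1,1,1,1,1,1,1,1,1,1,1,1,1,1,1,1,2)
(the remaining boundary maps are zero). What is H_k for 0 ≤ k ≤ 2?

H_0: b_0 = 9 − 0 − 8 = 1; torsion from ∂_1 factors > 1: none. So H_0 = Z.
H_1: b_1 = 27 − 8 − 18 = 1; torsion from ∂_2 factors > 1: [2]. So H_1 = Z × Z/2.
H_2: b_2 = 18 − 18 − 0 = 0; torsion from ∂_3 factors > 1: none. So H_2 = 0.

H_0 = Z,  H_1 = Z × Z/2,  H_2 = 0.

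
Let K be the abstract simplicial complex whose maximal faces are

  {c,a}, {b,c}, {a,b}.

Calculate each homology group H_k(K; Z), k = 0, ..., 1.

Take the total order a < b < c on the vertex set. Then K (dimension 1) consists of the simplices:

  0-simplices (3): a, b, c
  1-simplices (3): ab, ac, bc

so the chain groups are C_0 ≅ Z^3, C_1 ≅ Z^3.

Boundary ∂_1: C_1 → C_0 is given by ∂[p,q] = [q] − [p]. For instance
  ∂bc = c − b.
As a 3×3 matrix over Z this has rank 2, with invariant factors (1,1).

Computing H_k = (kernel of ∂_k) / (image of ∂_{k+1}):

  H_0: rank C_0 − rank ∂_1 = 3 − 2 = 1, and the invariant factors of ∂_1 are all 1, so H_0 ≅ Z.
  H_1: rank ker ∂_1 − rank ∂_2 = (3 − 2) − 0 = 1, and there is no ∂_2, so H_1 ≅ Z.

As a check, the Euler characteristic is 3 − 3 = 0, which agrees with 1 − 1 = 0.

H_0 = Z,  H_1 = Z.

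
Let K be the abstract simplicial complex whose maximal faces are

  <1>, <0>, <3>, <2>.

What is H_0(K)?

H_0 ≅ Z^4.

Take the total order 0 < 1 < 2 < 3 on the vertex set. Then K (dimension 0) consists of the simplices:

  0-simplices (4): [0], [1], [2], [3]

Hence C_0 ≅ Z^4.

Now H_k = ker ∂_k / im ∂_{k+1}, so:

  H_0: rank C_0 − rank ∂_1 = 4 − 0 = 4, and there is no ∂_1, so H_0 = Z^4.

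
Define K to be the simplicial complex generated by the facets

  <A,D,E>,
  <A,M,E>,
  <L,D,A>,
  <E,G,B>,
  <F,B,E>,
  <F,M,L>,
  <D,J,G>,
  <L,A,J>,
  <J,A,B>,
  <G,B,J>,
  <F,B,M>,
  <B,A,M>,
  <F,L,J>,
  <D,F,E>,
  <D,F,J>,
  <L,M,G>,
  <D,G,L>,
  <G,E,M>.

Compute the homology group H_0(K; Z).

H_0 = Z.

We work with the vertex ordering A < B < D < E < F < G < J < L < M. The simplices of K, each written with vertices in increasing order, are:

  0-simplices (9): A, B, D, E, F, G, J, L, M
  1-simplices (27): AB, AD, AE, AJ, AL, AM, BE, BF, BG, BJ, BM, DE, DF, DG, DJ, DL, EF, EG, EM, FJ, FL, FM, GJ, GL, GM, JL, LM
  2-simplices (18): ABJ, ABM, ADE, ADL, AEM, AJL, BEF, BEG, BFM, BGJ, DEF, DFJ, DGJ, DGL, EGM, FJL, FLM, GLM

giving chain groups C_0 ≅ Z^9, C_1 ≅ Z^27, C_2 ≅ Z^18.

Boundary ∂_1: C_1 → C_0 maps an edge to its endpoints' difference, ∂[p,q] = q − p.
The resulting 9×27 matrix has rank 8, and its Smith normal form has invariant factors (1,1,1,1,1,1,1,1).

Boundary ∂_2: C_2 → C_1 sends each 2-simplex [p,q,r] to [q,r] − [p,r] + [p,q]. For instance
  ∂ABJ = BJ − AJ + AB,
  ∂DGL = GL − DL + DG.
The 27×18 boundary matrix has rank 18 and Smith normal form diag(1,1,1,1,1,1,1,1,1,1,1,1,1,1,1,1,1,2).

Reading off H_k = ker ∂_k / im ∂_{k+1}:

  H_0: rank C_0 − rank ∂_1 = 9 − 8 = 1, and the invariant factors of ∂_1 are all 1, so H_0 ≅ Z.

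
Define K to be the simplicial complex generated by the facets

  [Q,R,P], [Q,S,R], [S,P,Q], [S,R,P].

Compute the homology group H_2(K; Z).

H_2 ≅ Z.

Fix the vertex order P < Q < R < S and write every simplex with vertices in increasing order. Then dim K = 2 and the simplices of K are:

  0-simplices (4): P, Q, R, S
  1-simplices (6): PQ, PR, PS, QR, QS, RS
  2-simplices (4): PQR, PQS, PRS, QRS

so the chain groups are C_0 ≅ Z^4, C_1 ≅ Z^6, C_2 ≅ Z^4.

The boundary map ∂_1: C_1 → C_0 is given by ∂[p,q] = [q] − [p]. For instance
  ∂PR = R − P.
The resulting 4×6 matrix has rank 3, and its Smith normal form has invariant factors (1,1,1).

∂_2: C_2 → C_1 acts by ∂[p,q,r] = [q,r] − [p,r] + [p,q]. For instance
  ∂PQS = QS − PS + PQ,
  ∂PQR = QR − PR + PQ.
As a 6×4 matrix over Z this has rank 3, with invariant factors (1,1,1).

From H_k ≅ ker(∂_k) / im(∂_{k+1}) we obtain:

  H_2: rank ker ∂_2 − rank ∂_3 = (4 − 3) − 0 = 1, and there is no ∂_3, so H_2 ≅ Z.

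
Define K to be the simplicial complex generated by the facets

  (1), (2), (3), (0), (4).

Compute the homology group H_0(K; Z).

Take the total order 0 < 1 < 2 < 3 < 4 on the vertex set. Then K (dimension 0) consists of the simplices:

  0-simplices (5): [0], [1], [2], [3], [4]

Hence C_0 ≅ Z^5.

Computing H_k = (kernel of ∂_k) / (image of ∂_{k+1}):

  H_0: rank C_0 − rank ∂_1 = 5 − 0 = 5, and there is no ∂_1, so H_0 = Z^5.

H_0 ≅ Z^5.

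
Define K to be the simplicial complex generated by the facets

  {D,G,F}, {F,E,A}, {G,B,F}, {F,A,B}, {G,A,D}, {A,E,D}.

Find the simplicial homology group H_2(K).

Order the vertices as A < B < D < E < F < G. Listing each simplex with vertices in this order, K has dimension 2 with simplices:

  0-simplices (6): A, B, D, E, F, G
  1-simplices (12): AB, AD, AE, AF, AG, BF, BG, DE, DF, DG, EF, FG
  2-simplices (6): ABF, ADE, ADG, AEF, BFG, DFG

giving chain groups C_0 ≅ Z^6, C_1 ≅ Z^12, C_2 ≅ Z^6.

Boundary ∂_1: C_1 → C_0 is given by ∂[p,q] = [q] − [p]. For instance
  ∂BF = F − B.
The resulting 6×12 matrix has rank 5, and its Smith normal form has invariant factors (1,1,1,1,1).

∂_2: C_2 → C_1 sends each 2-simplex [p,q,r] to [q,r] − [p,r] + [p,q]. For instance
  ∂ADG = DG − AG + AD,
  ∂BFG = FG − BG + BF.
As a 12×6 matrix over Z this has rank 6, with invariant factors (1,1,1,1,1,1).

Now H_k = ker ∂_k / im ∂_{k+1}, so:

  H_2: rank ker ∂_2 − rank ∂_3 = (6 − 6) − 0 = 0, and there is no ∂_3, so H_2 = 0.

H_2 ≅ 0.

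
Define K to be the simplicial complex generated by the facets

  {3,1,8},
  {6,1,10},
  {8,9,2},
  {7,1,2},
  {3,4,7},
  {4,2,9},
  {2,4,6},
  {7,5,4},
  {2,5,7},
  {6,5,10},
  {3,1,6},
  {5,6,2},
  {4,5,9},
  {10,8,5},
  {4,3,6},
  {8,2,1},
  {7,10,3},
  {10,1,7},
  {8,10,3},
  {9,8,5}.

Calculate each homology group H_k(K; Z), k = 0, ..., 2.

H_0 = Z,  H_1 = Z × Z/2,  H_2 = 0.

We work with the vertex ordering 1 < 2 < 3 < 4 < 5 < 6 < 7 < 8 < 9 < 10. The simplices of K, each written with vertices in increasing order, are:

  0-simplices (10): [1], [2], [3], [4], [5], [6], [7], [8], [9], [10]
  1-simplices (30): (30 of them)
  2-simplices (20): (20 of them)

so the chain groups are C_0 ≅ Z^10, C_1 ≅ Z^30, C_2 ≅ Z^20.

Boundary ∂_1: C_1 → C_0 maps an edge to its endpoints' difference, ∂[p,q] = q − p.
This gives a 10×30 integer matrix of rank 9; reducing to Smith normal form yields diagonal entries (1,1,1,1,1,1,1,1,1).

Boundary ∂_2: C_2 → C_1 maps a triangle to the signed sum of its edges. For instance
  ∂[2,5,7] = [5,7] − [2,7] + [2,5],
  ∂[1,2,8] = [2,8] − [1,8] + [1,2].
The 30×20 boundary matrix has rank 20 and Smith normal form diag(1,1,1,1,1,1,1,1,1,1,1,1,1,1,1,1,1,1,1,2).

From H_k ≅ ker(∂_k) / im(∂_{k+1}) we obtain:

  H_0: rank C_0 − rank ∂_1 = 10 − 9 = 1, and the invariant factors of ∂_1 are all 1, so H_0 ≅ Z.
  H_1: rank ker ∂_1 − rank ∂_2 = (30 − 9) − 20 = 1, and ∂_2 has invariant factor 2 > 1, so H_1 ≅ Z × Z/2.
  H_2: rank ker ∂_2 − rank ∂_3 = (20 − 20) − 0 = 0, and there is no ∂_3, so H_2 ≅ 0.

As a check, the Euler characteristic is 10 − 30 + 20 = 0, which agrees with 1 − 1 + 0 = 0.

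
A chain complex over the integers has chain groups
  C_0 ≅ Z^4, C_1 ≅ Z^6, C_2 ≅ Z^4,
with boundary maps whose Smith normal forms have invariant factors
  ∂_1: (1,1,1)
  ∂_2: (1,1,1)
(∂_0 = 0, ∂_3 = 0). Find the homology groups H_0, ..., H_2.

H_0: b_0 = 4 − 0 − 3 = 1; torsion from ∂_1 factors > 1: none. So H_0 = Z.
H_1: b_1 = 6 − 3 − 3 = 0; torsion from ∂_2 factors > 1: none. So H_1 = 0.
H_2: b_2 = 4 − 3 − 0 = 1; torsion from ∂_3 factors > 1: none. So H_2 = Z.

H_0 = Z,  H_1 = 0,  H_2 = Z.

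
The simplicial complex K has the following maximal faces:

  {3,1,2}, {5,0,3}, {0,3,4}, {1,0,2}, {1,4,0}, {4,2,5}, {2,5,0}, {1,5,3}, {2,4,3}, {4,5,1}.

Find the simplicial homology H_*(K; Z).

Take the total order 0 < 1 < 2 < 3 < 4 < 5 on the vertex set. Then K (dimension 2) consists of the simplices:

  0-simplices (6): [0], [1], [2], [3], [4], [5]
  1-simplices (15): [0,1], [0,2], [0,3], [0,4], [0,5], [1,2], [1,3], [1,4], [1,5], [2,3], [2,4], [2,5], [3,4], [3,5], [4,5]
  2-simplices (10): [0,1,2], [0,1,4], [0,2,5], [0,3,4], [0,3,5], [1,2,3], [1,3,5], [1,4,5], [2,3,4], [2,4,5]

giving chain groups C_0 ≅ Z^6, C_1 ≅ Z^15, C_2 ≅ Z^10.

∂_1: C_1 → C_0 maps an edge to its endpoints' difference, ∂[p,q] = q − p. For instance
  ∂[2,5] = [5] − [2].
The 6×15 boundary matrix has rank 5 and Smith normal form diag(1,1,1,1,1).

Boundary ∂_2: C_2 → C_1 sends each 2-simplex [p,q,r] to [q,r] − [p,r] + [p,q]. For instance
  ∂[1,2,3] = [2,3] − [1,3] + [1,2],
  ∂[1,4,5] = [4,5] − [1,5] + [1,4].
The 15×10 boundary matrix has rank 10 and Smith normal form diag(1,1,1,1,1,1,1,1,1,2).

Computing H_k = (kernel of ∂_k) / (image of ∂_{k+1}):

  H_0: rank C_0 − rank ∂_1 = 6 − 5 = 1, and the invariant factors of ∂_1 are all 1, so H_0 = Z.
  H_1: rank ker ∂_1 − rank ∂_2 = (15 − 5) − 10 = 0, and ∂_2 has invariant factor 2 > 1, so H_1 = Z/2Z.
  H_2: rank ker ∂_2 − rank ∂_3 = (10 − 10) − 0 = 0, and there is no ∂_3, so H_2 = 0.

As a check, the Euler characteristic is 6 − 15 + 10 = 1, which agrees with 1 − 0 + 0 = 1.
(K is a triangulation of the real projective plane RP^2.)

H_0 = Z,  H_1 = Z/2Z,  H_2 = 0.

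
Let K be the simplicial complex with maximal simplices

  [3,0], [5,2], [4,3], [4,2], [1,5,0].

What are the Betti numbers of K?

b_0 = 1, b_1 = 1, b_2 = 0.

Fix the vertex order 0 < 1 < 2 < 3 < 4 < 5 and write every simplex with vertices in increasing order. Then dim K = 2 and the simplices of K are:

  0-simplices (6): [0], [1], [2], [3], [4], [5]
  1-simplices (7): [0,1], [0,3], [0,5], [1,5], [2,4], [2,5], [3,4]
  2-simplices (1): [0,1,5]

so the chain groups are C_0 ≅ Z^6, C_1 ≅ Z^7, C_2 ≅ Z^1.

The boundary map ∂_1: C_1 → C_0 maps an edge to its endpoints' difference, ∂[p,q] = q − p. For instance
  ∂[3,4] = [4] − [3].
The 6×7 boundary matrix has rank 5 and Smith normal form diag(1,1,1,1,1).

∂_2: C_2 → C_1 acts by ∂[p,q,r] = [q,r] − [p,r] + [p,q]. For instance
  ∂[0,1,5] = [1,5] − [0,5] + [0,1].
As a 7×1 matrix over Z this has rank 1, with invariant factors (1).

Reading off H_k = ker ∂_k / im ∂_{k+1}:

  H_0: rank C_0 − rank ∂_1 = 6 − 5 = 1, and the invariant factors of ∂_1 are all 1, so H_0 = Z.
  H_1: rank ker ∂_1 − rank ∂_2 = (7 − 5) − 1 = 1, and the invariant factors of ∂_2 are all 1, so H_1 = Z.
  H_2: rank ker ∂_2 − rank ∂_3 = (1 − 1) − 0 = 0, and there is no ∂_3, so H_2 = 0.

Hence the Betti numbers are b_0 = 1, b_1 = 1, b_2 = 0.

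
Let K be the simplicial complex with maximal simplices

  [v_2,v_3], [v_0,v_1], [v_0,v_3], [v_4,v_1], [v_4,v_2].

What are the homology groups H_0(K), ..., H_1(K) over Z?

H_0 ≅ Z,  H_1 ≅ Z.

Order the vertices as v_0 < v_1 < v_2 < v_3 < v_4. Listing each simplex with vertices in this order, K has dimension 1 with simplices:

  0-simplices (5): [v_0], [v_1], [v_2], [v_3], [v_4]
  1-simplices (5): [v_0,v_1], [v_0,v_3], [v_1,v_4], [v_2,v_3], [v_2,v_4]

Hence C_0 ≅ Z^5, C_1 ≅ Z^5.

Boundary ∂_1: C_1 → C_0 is given by ∂[p,q] = [q] − [p]. For instance
  ∂[v_2,v_3] = [v_3] − [v_2].
The 5×5 boundary matrix has rank 4 and Smith normal form diag(1,1,1,1).

Computing H_k = (kernel of ∂_k) / (image of ∂_{k+1}):

  H_0: rank C_0 − rank ∂_1 = 5 − 4 = 1, and the invariant factors of ∂_1 are all 1, so H_0 = Z.
  H_1: rank ker ∂_1 − rank ∂_2 = (5 − 4) − 0 = 1, and there is no ∂_2, so H_1 = Z.

As a check, the Euler characteristic is 5 − 5 = 0, which agrees with 1 − 1 = 0.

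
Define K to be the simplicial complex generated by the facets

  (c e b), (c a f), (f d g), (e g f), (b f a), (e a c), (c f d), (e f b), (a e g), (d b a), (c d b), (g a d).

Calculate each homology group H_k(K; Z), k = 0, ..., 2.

H_0 = Z,  H_1 = Z_2,  H_2 = 0.

K has 7 vertices, 18 edges, 12 triangles.
rank ∂_0 = 0, rank ∂_1 = 6 ⇒ b_0 = 7 − 0 − 6 = 1; all invariant factors of ∂_1 are 1 so no torsion. So H_0 = Z.
rank ∂_1 = 6, rank ∂_2 = 12 ⇒ b_1 = 18 − 6 − 12 = 0; ∂_2 has invariant factor(s) [2] giving torsion. So H_1 = Z_2.
rank ∂_2 = 12, rank ∂_3 = 0 ⇒ b_2 = 12 − 12 − 0 = 0. So H_2 = 0.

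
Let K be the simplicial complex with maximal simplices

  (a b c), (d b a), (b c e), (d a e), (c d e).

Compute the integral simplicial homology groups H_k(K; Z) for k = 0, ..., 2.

Take the total order a < b < c < d < e on the vertex set. Then K (dimension 2) consists of the simplices:

  0-simplices (5): a, b, c, d, e
  1-simplices (10): ab, ac, ad, ae, bc, bd, be, cd, ce, de
  2-simplices (5): abc, abd, ade, bce, cde

giving chain groups C_0 ≅ Z^5, C_1 ≅ Z^10, C_2 ≅ Z^5.

∂_1: C_1 → C_0 is given by ∂[p,q] = [q] − [p]. For instance
  ∂cd = d − c.
The 5×10 boundary matrix has rank 4 and Smith normal form diag(1,1,1,1).

Boundary ∂_2: C_2 → C_1 sends each 2-simplex [p,q,r] to [q,r] − [p,r] + [p,q]. For instance
  ∂ade = de − ae + ad,
  ∂abd = bd − ad + ab.
This gives a 10×5 integer matrix of rank 5; reducing to Smith normal form yields diagonal entries (1,1,1,1,1).

Reading off H_k = ker ∂_k / im ∂_{k+1}:

  H_0: rank C_0 − rank ∂_1 = 5 − 4 = 1, and the invariant factors of ∂_1 are all 1, so H_0 ≅ Z.
  H_1: rank ker ∂_1 − rank ∂_2 = (10 − 4) − 5 = 1, and the invariant factors of ∂_2 are all 1, so H_1 ≅ Z.
  H_2: rank ker ∂_2 − rank ∂_3 = (5 − 5) − 0 = 0, and there is no ∂_3, so H_2 ≅ 0.

As a check, the Euler characteristic is 5 − 10 + 5 = 0, which agrees with 1 − 1 + 0 = 0.

H_0 ≅ Z,  H_1 ≅ Z,  H_2 = 0.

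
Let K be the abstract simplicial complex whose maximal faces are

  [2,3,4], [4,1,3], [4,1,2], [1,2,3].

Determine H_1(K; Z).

H_1 ≅ 0.

Fix the vertex order 1 < 2 < 3 < 4 and write every simplex with vertices in increasing order. Then dim K = 2 and the simplices of K are:

  0-simplices (4): [1], [2], [3], [4]
  1-simplices (6): [1,2], [1,3], [1,4], [2,3], [2,4], [3,4]
  2-simplices (4): [1,2,3], [1,2,4], [1,3,4], [2,3,4]

Hence C_0 ≅ Z^4, C_1 ≅ Z^6, C_2 ≅ Z^4.

Boundary ∂_1: C_1 → C_0 maps an edge to its endpoints' difference, ∂[p,q] = q − p. For instance
  ∂[1,2] = [2] − [1].
The resulting 4×6 matrix has rank 3, and its Smith normal form has invariant factors (1,1,1).

Boundary ∂_2: C_2 → C_1 maps a triangle to the signed sum of its edges. For instance
  ∂[2,3,4] = [3,4] − [2,4] + [2,3],
  ∂[1,2,3] = [2,3] − [1,3] + [1,2].
The resulting 6×4 matrix has rank 3, and its Smith normal form has invariant factors (1,1,1).

Computing H_k = (kernel of ∂_k) / (image of ∂_{k+1}):

  H_1: rank ker ∂_1 − rank ∂_2 = (6 − 3) − 3 = 0, and the invariant factors of ∂_2 are all 1, so H_1 = 0.

(K is a triangulation of the 2-sphere S^2.)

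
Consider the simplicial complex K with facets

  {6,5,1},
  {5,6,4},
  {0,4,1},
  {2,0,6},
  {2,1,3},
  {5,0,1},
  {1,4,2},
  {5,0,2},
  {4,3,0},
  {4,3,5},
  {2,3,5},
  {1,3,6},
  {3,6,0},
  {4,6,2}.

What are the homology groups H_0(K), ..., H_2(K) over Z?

H_0 ≅ Z,  H_1 ≅ Z^2,  H_2 ≅ Z.

Order the vertices as 0 < 1 < 2 < 3 < 4 < 5 < 6. Listing each simplex with vertices in this order, K has dimension 2 with simplices:

  0-simplices (7): [0], [1], [2], [3], [4], [5], [6]
  1-simplices (21): [0,1], [0,2], [0,3], [0,4], [0,5], [0,6], [1,2], [1,3], [1,4], [1,5], [1,6], [2,3], [2,4], [2,5], [2,6], [3,4], [3,5], [3,6], [4,5], [4,6], [5,6]
  2-simplices (14): [0,1,4], [0,1,5], [0,2,5], [0,2,6], [0,3,4], [0,3,6], [1,2,3], [1,2,4], [1,3,6], [1,5,6], [2,3,5], [2,4,6], [3,4,5], [4,5,6]

so the chain groups are C_0 ≅ Z^7, C_1 ≅ Z^21, C_2 ≅ Z^14.

∂_1: C_1 → C_0 maps an edge to its endpoints' difference, ∂[p,q] = q − p. For instance
  ∂[0,4] = [4] − [0].
This gives a 7×21 integer matrix of rank 6; reducing to Smith normal form yields diagonal entries (1,1,1,1,1,1).

Boundary ∂_2: C_2 → C_1 acts by ∂[p,q,r] = [q,r] − [p,r] + [p,q]. For instance
  ∂[0,2,5] = [2,5] − [0,5] + [0,2],
  ∂[1,2,4] = [2,4] − [1,4] + [1,2].
The 21×14 boundary matrix has rank 13 and Smith normal form diag(1,1,1,1,1,1,1,1,1,1,1,1,1).

Computing H_k = (kernel of ∂_k) / (image of ∂_{k+1}):

  H_0: rank C_0 − rank ∂_1 = 7 − 6 = 1, and the invariant factors of ∂_1 are all 1, so H_0 ≅ Z.
  H_1: rank ker ∂_1 − rank ∂_2 = (21 − 6) − 13 = 2, and the invariant factors of ∂_2 are all 1, so H_1 ≅ Z^2.
  H_2: rank ker ∂_2 − rank ∂_3 = (14 − 13) − 0 = 1, and there is no ∂_3, so H_2 ≅ Z.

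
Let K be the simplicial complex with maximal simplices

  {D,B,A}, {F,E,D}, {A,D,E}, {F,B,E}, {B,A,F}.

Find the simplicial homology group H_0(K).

Order the vertices as A < B < D < E < F. Listing each simplex with vertices in this order, K has dimension 2 with simplices:

  0-simplices (5): A, B, D, E, F
  1-simplices (10): AB, AD, AE, AF, BD, BE, BF, DE, DF, EF
  2-simplices (5): ABD, ABF, ADE, BEF, DEF

so the chain groups are C_0 ≅ Z^5, C_1 ≅ Z^10, C_2 ≅ Z^5.

The boundary map ∂_1: C_1 → C_0 maps an edge to its endpoints' difference, ∂[p,q] = q − p.
This gives a 5×10 integer matrix of rank 4; reducing to Smith normal form yields diagonal entries (1,1,1,1).

∂_2: C_2 → C_1 sends each 2-simplex [p,q,r] to [q,r] − [p,r] + [p,q]. For instance
  ∂DEF = EF − DF + DE,
  ∂BEF = EF − BF + BE.
As a 10×5 matrix over Z this has rank 5, with invariant factors (1,1,1,1,1).

From H_k ≅ ker(∂_k) / im(∂_{k+1}) we obtain:

  H_0: rank C_0 − rank ∂_1 = 5 − 4 = 1, and the invariant factors of ∂_1 are all 1, so H_0 = Z.

H_0 = Z.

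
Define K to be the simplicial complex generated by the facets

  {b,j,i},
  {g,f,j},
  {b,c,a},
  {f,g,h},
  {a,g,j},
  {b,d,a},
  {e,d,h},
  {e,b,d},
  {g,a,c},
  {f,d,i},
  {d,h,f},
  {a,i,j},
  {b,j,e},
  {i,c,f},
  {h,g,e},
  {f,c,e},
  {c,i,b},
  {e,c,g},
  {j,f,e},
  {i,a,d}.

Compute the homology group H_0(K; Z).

H_0 ≅ Z.

K has 10 vertices, 30 edges, 20 triangles.
rank ∂_0 = 0, rank ∂_1 = 9 ⇒ b_0 = 10 − 0 − 9 = 1; all invariant factors of ∂_1 are 1 so no torsion. So H_0 ≅ Z.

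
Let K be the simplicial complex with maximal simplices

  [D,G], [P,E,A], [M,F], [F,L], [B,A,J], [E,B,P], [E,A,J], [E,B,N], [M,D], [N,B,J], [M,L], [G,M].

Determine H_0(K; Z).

H_0 ≅ Z^2.

Order the vertices as A < B < D < E < F < G < J < L < M < N < P. Listing each simplex with vertices in this order, K has dimension 2 with simplices:

  0-simplices (11): A, B, D, E, F, G, J, L, M, N, P
  1-simplices (18): AB, AE, AJ, AP, BE, BJ, BN, BP, DG, DM, EJ, EN, EP, FL, FM, GM, JN, LM
  2-simplices (6): ABJ, AEJ, AEP, BEN, BEP, BJN

so the chain groups are C_0 ≅ Z^11, C_1 ≅ Z^18, C_2 ≅ Z^6.

Boundary ∂_1: C_1 → C_0 maps an edge to its endpoints' difference, ∂[p,q] = q − p. For instance
  ∂FL = L − F.
The resulting 11×18 matrix has rank 9, and its Smith normal form has invariant factors (1,1,1,1,1,1,1,1,1).

Boundary ∂_2: C_2 → C_1 maps a triangle to the signed sum of its edges. For instance
  ∂BEN = EN − BN + BE,
  ∂BJN = JN − BN + BJ.
This gives a 18×6 integer matrix of rank 6; reducing to Smith normal form yields diagonal entries (1,1,1,1,1,1).

Reading off H_k = ker ∂_k / im ∂_{k+1}:

  H_0: rank C_0 − rank ∂_1 = 11 − 9 = 2, and the invariant factors of ∂_1 are all 1, so H_0 = Z^2.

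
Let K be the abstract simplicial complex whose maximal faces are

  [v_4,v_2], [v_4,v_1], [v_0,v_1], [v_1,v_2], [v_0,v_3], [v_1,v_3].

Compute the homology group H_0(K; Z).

Order the vertices as v_0 < v_1 < v_2 < v_3 < v_4. Listing each simplex with vertices in this order, K has dimension 1 with simplices:

  0-simplices (5): [v_0], [v_1], [v_2], [v_3], [v_4]
  1-simplices (6): [v_0,v_1], [v_0,v_3], [v_1,v_2], [v_1,v_3], [v_1,v_4], [v_2,v_4]

so the chain groups are C_0 ≅ Z^5, C_1 ≅ Z^6.

Boundary ∂_1: C_1 → C_0 maps an edge to its endpoints' difference, ∂[p,q] = q − p. For instance
  ∂[v_0,v_3] = [v_3] − [v_0].
This gives a 5×6 integer matrix of rank 4; reducing to Smith normal form yields diagonal entries (1,1,1,1).

From H_k ≅ ker(∂_k) / im(∂_{k+1}) we obtain:

  H_0: rank C_0 − rank ∂_1 = 5 − 4 = 1, and the invariant factors of ∂_1 are all 1, so H_0 = Z.

H_0 ≅ Z.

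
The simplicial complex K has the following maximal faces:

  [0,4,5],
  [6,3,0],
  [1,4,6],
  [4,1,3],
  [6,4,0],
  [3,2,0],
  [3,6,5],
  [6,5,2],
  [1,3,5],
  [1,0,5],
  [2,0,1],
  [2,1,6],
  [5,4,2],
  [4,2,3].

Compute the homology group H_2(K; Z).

Order the vertices as 0 < 1 < 2 < 3 < 4 < 5 < 6. Listing each simplex with vertices in this order, K has dimension 2 with simplices:

  0-simplices (7): [0], [1], [2], [3], [4], [5], [6]
  1-simplices (21): [0,1], [0,2], [0,3], [0,4], [0,5], [0,6], [1,2], [1,3], [1,4], [1,5], [1,6], [2,3], [2,4], [2,5], [2,6], [3,4], [3,5], [3,6], [4,5], [4,6], [5,6]
  2-simplices (14): [0,1,2], [0,1,5], [0,2,3], [0,3,6], [0,4,5], [0,4,6], [1,2,6], [1,3,4], [1,3,5], [1,4,6], [2,3,4], [2,4,5], [2,5,6], [3,5,6]

so the chain groups are C_0 ≅ Z^7, C_1 ≅ Z^21, C_2 ≅ Z^14.

The boundary map ∂_1: C_1 → C_0 maps an edge to its endpoints' difference, ∂[p,q] = q − p.
The 7×21 boundary matrix has rank 6 and Smith normal form diag(1,1,1,1,1,1).

∂_2: C_2 → C_1 acts by ∂[p,q,r] = [q,r] − [p,r] + [p,q]. For instance
  ∂[0,2,3] = [2,3] − [0,3] + [0,2],
  ∂[0,4,5] = [4,5] − [0,5] + [0,4].
This gives a 21×14 integer matrix of rank 13; reducing to Smith normal form yields diagonal entries (1,1,1,1,1,1,1,1,1,1,1,1,1).

Computing H_k = (kernel of ∂_k) / (image of ∂_{k+1}):

  H_2: rank ker ∂_2 − rank ∂_3 = (14 − 13) − 0 = 1, and there is no ∂_3, so H_2 ≅ Z.

(K is a triangulation of the torus T^2.)

H_2 = Z.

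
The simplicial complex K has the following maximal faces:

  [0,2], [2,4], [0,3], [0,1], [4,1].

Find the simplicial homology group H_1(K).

K has 5 vertices, 5 edges.
rank ∂_1 = 4, rank ∂_2 = 0 ⇒ b_1 = 5 − 4 − 0 = 1. So H_1 ≅ Z.

H_1 ≅ Z.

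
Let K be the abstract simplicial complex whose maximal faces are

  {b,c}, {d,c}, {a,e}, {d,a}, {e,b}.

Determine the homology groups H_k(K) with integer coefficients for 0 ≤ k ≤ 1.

H_0 ≅ Z,  H_1 ≅ Z.

Fix the vertex order a < b < c < d < e and write every simplex with vertices in increasing order. Then dim K = 1 and the simplices of K are:

  0-simplices (5): a, b, c, d, e
  1-simplices (5): ad, ae, bc, be, cd

giving chain groups C_0 ≅ Z^5, C_1 ≅ Z^5.

Boundary ∂_1: C_1 → C_0 maps an edge to its endpoints' difference, ∂[p,q] = q − p.
The resulting 5×5 matrix has rank 4, and its Smith normal form has invariant factors (1,1,1,1).

Reading off H_k = ker ∂_k / im ∂_{k+1}:

  H_0: rank C_0 − rank ∂_1 = 5 − 4 = 1, and the invariant factors of ∂_1 are all 1, so H_0 = Z.
  H_1: rank ker ∂_1 − rank ∂_2 = (5 − 4) − 0 = 1, and there is no ∂_2, so H_1 = Z.

As a check, the Euler characteristic is 5 − 5 = 0, which agrees with 1 − 1 = 0.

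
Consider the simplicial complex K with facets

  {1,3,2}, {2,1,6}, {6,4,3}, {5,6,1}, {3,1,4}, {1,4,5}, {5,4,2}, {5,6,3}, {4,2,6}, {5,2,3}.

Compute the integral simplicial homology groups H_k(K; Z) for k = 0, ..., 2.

Take the total order 1 < 2 < 3 < 4 < 5 < 6 on the vertex set. Then K (dimension 2) consists of the simplices:

  0-simplices (6): [1], [2], [3], [4], [5], [6]
  1-simplices (15): [1,2], [1,3], [1,4], [1,5], [1,6], [2,3], [2,4], [2,5], [2,6], [3,4], [3,5], [3,6], [4,5], [4,6], [5,6]
  2-simplices (10): [1,2,3], [1,2,6], [1,3,4], [1,4,5], [1,5,6], [2,3,5], [2,4,5], [2,4,6], [3,4,6], [3,5,6]

so the chain groups are C_0 ≅ Z^6, C_1 ≅ Z^15, C_2 ≅ Z^10.

∂_1: C_1 → C_0 sends each edge [p,q] (with p < q) to q − p. For instance
  ∂[4,5] = [5] − [4].
The resulting 6×15 matrix has rank 5, and its Smith normal form has invariant factors (1,1,1,1,1).

∂_2: C_2 → C_1 sends each 2-simplex [p,q,r] to [q,r] − [p,r] + [p,q]. For instance
  ∂[2,4,6] = [4,6] − [2,6] + [2,4],
  ∂[3,4,6] = [4,6] − [3,6] + [3,4].
This gives a 15×10 integer matrix of rank 10; reducing to Smith normal form yields diagonal entries (1,1,1,1,1,1,1,1,1,2).

Computing H_k = (kernel of ∂_k) / (image of ∂_{k+1}):

  H_0: rank C_0 − rank ∂_1 = 6 − 5 = 1, and the invariant factors of ∂_1 are all 1, so H_0 ≅ Z.
  H_1: rank ker ∂_1 − rank ∂_2 = (15 − 5) − 10 = 0, and ∂_2 has invariant factor 2 > 1, so H_1 ≅ Z/2.
  H_2: rank ker ∂_2 − rank ∂_3 = (10 − 10) − 0 = 0, and there is no ∂_3, so H_2 ≅ 0.

H_0 ≅ Z,  H_1 ≅ Z/2,  H_2 = 0.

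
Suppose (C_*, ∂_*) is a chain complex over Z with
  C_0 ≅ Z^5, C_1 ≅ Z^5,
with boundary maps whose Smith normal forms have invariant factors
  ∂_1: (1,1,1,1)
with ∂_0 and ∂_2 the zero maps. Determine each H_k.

H_0: b_0 = 5 − 0 − 4 = 1; torsion from ∂_1 factors > 1: none. So H_0 = Z.
H_1: b_1 = 5 − 4 − 0 = 1; torsion from ∂_2 factors > 1: none. So H_1 = Z.

H_0 = Z,  H_1 = Z.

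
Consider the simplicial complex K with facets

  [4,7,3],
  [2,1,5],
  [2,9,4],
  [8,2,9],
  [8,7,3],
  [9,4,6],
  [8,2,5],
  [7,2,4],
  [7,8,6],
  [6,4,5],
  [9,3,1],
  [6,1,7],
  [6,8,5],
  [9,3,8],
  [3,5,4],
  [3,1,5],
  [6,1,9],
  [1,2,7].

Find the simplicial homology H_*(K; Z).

H_0 = Z,  H_1 = Z^2,  H_2 = Z.

Order the vertices as 1 < 2 < 3 < 4 < 5 < 6 < 7 < 8 < 9. Listing each simplex with vertices in this order, K has dimension 2 with simplices:

  0-simplices (9): [1], [2], [3], [4], [5], [6], [7], [8], [9]
  1-simplices (27): (27 of them)
  2-simplices (18): [1,2,5], [1,2,7], [1,3,5], [1,3,9], [1,6,7], [1,6,9], [2,4,7], [2,4,9], [2,5,8], [2,8,9], [3,4,5], [3,4,7], [3,7,8], [3,8,9], [4,5,6], [4,6,9], [5,6,8], [6,7,8]

Hence C_0 ≅ Z^9, C_1 ≅ Z^27, C_2 ≅ Z^18.

The boundary map ∂_1: C_1 → C_0 maps an edge to its endpoints' difference, ∂[p,q] = q − p.
As a 9×27 matrix over Z this has rank 8, with invariant factors (1,1,1,1,1,1,1,1).

Boundary ∂_2: C_2 → C_1 acts by ∂[p,q,r] = [q,r] − [p,r] + [p,q]. For instance
  ∂[1,6,9] = [6,9] − [1,9] + [1,6],
  ∂[1,2,5] = [2,5] − [1,5] + [1,2].
The 27×18 boundary matrix has rank 17 and Smith normal form diag(1,1,1,1,1,1,1,1,1,1,1,1,1,1,1,1,1).

Now H_k = ker ∂_k / im ∂_{k+1}, so:

  H_0: rank C_0 − rank ∂_1 = 9 − 8 = 1, and the invariant factors of ∂_1 are all 1, so H_0 = Z.
  H_1: rank ker ∂_1 − rank ∂_2 = (27 − 8) − 17 = 2, and the invariant factors of ∂_2 are all 1, so H_1 = Z^2.
  H_2: rank ker ∂_2 − rank ∂_3 = (18 − 17) − 0 = 1, and there is no ∂_3, so H_2 = Z.

(K is a triangulation of the torus T^2.)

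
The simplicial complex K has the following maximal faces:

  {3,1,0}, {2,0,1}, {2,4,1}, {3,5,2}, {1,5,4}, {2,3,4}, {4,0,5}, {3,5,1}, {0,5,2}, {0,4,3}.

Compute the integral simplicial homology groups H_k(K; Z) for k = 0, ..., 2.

H_0 ≅ Z,  H_1 ≅ Z_2,  H_2 = 0.

Take the total order 0 < 1 < 2 < 3 < 4 < 5 on the vertex set. Then K (dimension 2) consists of the simplices:

  0-simplices (6): [0], [1], [2], [3], [4], [5]
  1-simplices (15): [0,1], [0,2], [0,3], [0,4], [0,5], [1,2], [1,3], [1,4], [1,5], [2,3], [2,4], [2,5], [3,4], [3,5], [4,5]
  2-simplices (10): [0,1,2], [0,1,3], [0,2,5], [0,3,4], [0,4,5], [1,2,4], [1,3,5], [1,4,5], [2,3,4], [2,3,5]

Hence C_0 ≅ Z^6, C_1 ≅ Z^15, C_2 ≅ Z^10.

Boundary ∂_1: C_1 → C_0 is given by ∂[p,q] = [q] − [p].
The resulting 6×15 matrix has rank 5, and its Smith normal form has invariant factors (1,1,1,1,1).

Boundary ∂_2: C_2 → C_1 acts by ∂[p,q,r] = [q,r] − [p,r] + [p,q]. For instance
  ∂[1,4,5] = [4,5] − [1,5] + [1,4],
  ∂[1,2,4] = [2,4] − [1,4] + [1,2].
The 15×10 boundary matrix has rank 10 and Smith normal form diag(1,1,1,1,1,1,1,1,1,2).

Now H_k = ker ∂_k / im ∂_{k+1}, so:

  H_0: rank C_0 − rank ∂_1 = 6 − 5 = 1, and the invariant factors of ∂_1 are all 1, so H_0 ≅ Z.
  H_1: rank ker ∂_1 − rank ∂_2 = (15 − 5) − 10 = 0, and ∂_2 has invariant factor 2 > 1, so H_1 ≅ Z_2.
  H_2: rank ker ∂_2 − rank ∂_3 = (10 − 10) − 0 = 0, and there is no ∂_3, so H_2 ≅ 0.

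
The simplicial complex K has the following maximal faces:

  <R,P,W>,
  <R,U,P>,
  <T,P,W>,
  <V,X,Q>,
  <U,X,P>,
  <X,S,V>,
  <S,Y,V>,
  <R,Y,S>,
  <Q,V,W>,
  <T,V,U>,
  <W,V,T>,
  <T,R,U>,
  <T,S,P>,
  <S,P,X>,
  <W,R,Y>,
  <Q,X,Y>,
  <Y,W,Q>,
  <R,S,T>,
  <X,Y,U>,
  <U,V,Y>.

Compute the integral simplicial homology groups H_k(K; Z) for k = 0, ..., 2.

H_0 ≅ Z,  H_1 ≅ Z ⊕ Z/2,  H_2 = 0.

K has 10 vertices, 30 edges, 20 triangles.
rank ∂_0 = 0, rank ∂_1 = 9 ⇒ b_0 = 10 − 0 − 9 = 1; all invariant factors of ∂_1 are 1 so no torsion. So H_0 ≅ Z.
rank ∂_1 = 9, rank ∂_2 = 20 ⇒ b_1 = 30 − 9 − 20 = 1; ∂_2 has invariant factor(s) [2] giving torsion. So H_1 ≅ Z ⊕ Z/2.
rank ∂_2 = 20, rank ∂_3 = 0 ⇒ b_2 = 20 − 20 − 0 = 0. So H_2 ≅ 0.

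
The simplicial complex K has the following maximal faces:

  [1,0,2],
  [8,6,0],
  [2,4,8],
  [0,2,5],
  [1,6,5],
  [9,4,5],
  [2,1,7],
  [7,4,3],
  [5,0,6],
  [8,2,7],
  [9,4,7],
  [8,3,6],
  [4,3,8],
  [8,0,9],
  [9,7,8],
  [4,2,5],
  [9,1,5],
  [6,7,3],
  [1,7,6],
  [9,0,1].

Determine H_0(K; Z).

Order the vertices as 0 < 1 < 2 < 3 < 4 < 5 < 6 < 7 < 8 < 9. Listing each simplex with vertices in this order, K has dimension 2 with simplices:

  0-simplices (10): [0], [1], [2], [3], [4], [5], [6], [7], [8], [9]
  1-simplices (30): (30 of them)
  2-simplices (20): (20 of them)

so the chain groups are C_0 ≅ Z^10, C_1 ≅ Z^30, C_2 ≅ Z^20.

Boundary ∂_1: C_1 → C_0 is given by ∂[p,q] = [q] − [p]. For instance
  ∂[0,2] = [2] − [0].
As a 10×30 matrix over Z this has rank 9, with invariant factors (1,1,1,1,1,1,1,1,1).

Boundary ∂_2: C_2 → C_1 sends each 2-simplex [p,q,r] to [q,r] − [p,r] + [p,q]. For instance
  ∂[1,5,9] = [5,9] − [1,9] + [1,5],
  ∂[0,1,2] = [1,2] − [0,2] + [0,1].
As a 30×20 matrix over Z this has rank 20, with invariant factors (1,1,1,1,1,1,1,1,1,1,1,1,1,1,1,1,1,1,1,2).

Now H_k = ker ∂_k / im ∂_{k+1}, so:

  H_0: rank C_0 − rank ∂_1 = 10 − 9 = 1, and the invariant factors of ∂_1 are all 1, so H_0 = Z.

(K is a triangulation of the Klein bottle.)

H_0 = Z.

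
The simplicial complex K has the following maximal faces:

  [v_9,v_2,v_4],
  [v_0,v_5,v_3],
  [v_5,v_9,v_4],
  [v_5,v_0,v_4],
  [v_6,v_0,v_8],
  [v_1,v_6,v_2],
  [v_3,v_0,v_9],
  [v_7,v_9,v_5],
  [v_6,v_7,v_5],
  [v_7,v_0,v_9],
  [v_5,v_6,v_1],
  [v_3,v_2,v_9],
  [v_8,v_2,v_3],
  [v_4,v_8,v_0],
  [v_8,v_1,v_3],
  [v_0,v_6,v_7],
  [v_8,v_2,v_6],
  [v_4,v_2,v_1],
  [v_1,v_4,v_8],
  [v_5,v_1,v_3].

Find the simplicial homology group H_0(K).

H_0 ≅ Z.

K has 10 vertices, 30 edges, 20 triangles.
rank ∂_0 = 0, rank ∂_1 = 9 ⇒ b_0 = 10 − 0 − 9 = 1; all invariant factors of ∂_1 are 1 so no torsion. So H_0 = Z.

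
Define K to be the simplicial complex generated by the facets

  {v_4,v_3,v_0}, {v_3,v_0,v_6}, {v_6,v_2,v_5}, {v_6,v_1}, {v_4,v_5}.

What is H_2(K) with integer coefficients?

Take the total order v_0 < v_1 < v_2 < v_3 < v_4 < v_5 < v_6 on the vertex set. Then K (dimension 2) consists of the simplices:

  0-simplices (7): [v_0], [v_1], [v_2], [v_3], [v_4], [v_5], [v_6]
  1-simplices (10): [v_0,v_3], [v_0,v_4], [v_0,v_6], [v_1,v_6], [v_2,v_5], [v_2,v_6], [v_3,v_4], [v_3,v_6], [v_4,v_5], [v_5,v_6]
  2-simplices (3): [v_0,v_3,v_4], [v_0,v_3,v_6], [v_2,v_5,v_6]

Hence C_0 ≅ Z^7, C_1 ≅ Z^10, C_2 ≅ Z^3.

The boundary map ∂_1: C_1 → C_0 is given by ∂[p,q] = [q] − [p]. For instance
  ∂[v_0,v_3] = [v_3] − [v_0].
The resulting 7×10 matrix has rank 6, and its Smith normal form has invariant factors (1,1,1,1,1,1).

Boundary ∂_2: C_2 → C_1 maps a triangle to the signed sum of its edges. For instance
  ∂[v_2,v_5,v_6] = [v_5,v_6] − [v_2,v_6] + [v_2,v_5],
  ∂[v_0,v_3,v_4] = [v_3,v_4] − [v_0,v_4] + [v_0,v_3].
As a 10×3 matrix over Z this has rank 3, with invariant factors (1,1,1).

Reading off H_k = ker ∂_k / im ∂_{k+1}:

  H_2: rank ker ∂_2 − rank ∂_3 = (3 − 3) − 0 = 0, and there is no ∂_3, so H_2 = 0.

H_2 = 0.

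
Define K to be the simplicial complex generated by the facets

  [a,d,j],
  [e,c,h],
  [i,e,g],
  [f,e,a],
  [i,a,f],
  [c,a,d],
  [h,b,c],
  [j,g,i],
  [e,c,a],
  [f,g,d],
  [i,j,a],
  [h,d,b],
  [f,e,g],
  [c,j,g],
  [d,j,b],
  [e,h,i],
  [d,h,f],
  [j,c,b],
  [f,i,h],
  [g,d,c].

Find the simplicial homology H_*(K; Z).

H_0 ≅ Z,  H_1 ≅ Z ⊕ Z_2,  H_2 = 0.

We work with the vertex ordering a < b < c < d < e < f < g < h < i < j. The simplices of K, each written with vertices in increasing order, are:

  0-simplices (10): a, b, c, d, e, f, g, h, i, j
  1-simplices (30): ac, ad, ae, af, ai, aj, bc, bd, bh, bj, cd, ce, cg, ch, cj, df, dg, dh, dj, ef, eg, eh, ei, fg, fh, fi, gi, gj, hi, ij
  2-simplices (20): acd, ace, adj, aef, afi, aij, bch, bcj, bdh, bdj, cdg, ceh, cgj, dfg, dfh, efg, egi, ehi, fhi, gij

Hence C_0 ≅ Z^10, C_1 ≅ Z^30, C_2 ≅ Z^20.

The boundary map ∂_1: C_1 → C_0 sends each edge [p,q] (with p < q) to q − p. For instance
  ∂cd = d − c.
The 10×30 boundary matrix has rank 9 and Smith normal form diag(1,1,1,1,1,1,1,1,1).

Boundary ∂_2: C_2 → C_1 acts by ∂[p,q,r] = [q,r] − [p,r] + [p,q]. For instance
  ∂cgj = gj − cj + cg,
  ∂ceh = eh − ch + ce.
The resulting 30×20 matrix has rank 20, and its Smith normal form has invariant factors (1,1,1,1,1,1,1,1,1,1,1,1,1,1,1,1,1,1,1,2).

Reading off H_k = ker ∂_k / im ∂_{k+1}:

  H_0: rank C_0 − rank ∂_1 = 10 − 9 = 1, and the invariant factors of ∂_1 are all 1, so H_0 = Z.
  H_1: rank ker ∂_1 − rank ∂_2 = (30 − 9) − 20 = 1, and ∂_2 has invariant factor 2 > 1, so H_1 = Z ⊕ Z_2.
  H_2: rank ker ∂_2 − rank ∂_3 = (20 − 20) − 0 = 0, and there is no ∂_3, so H_2 = 0.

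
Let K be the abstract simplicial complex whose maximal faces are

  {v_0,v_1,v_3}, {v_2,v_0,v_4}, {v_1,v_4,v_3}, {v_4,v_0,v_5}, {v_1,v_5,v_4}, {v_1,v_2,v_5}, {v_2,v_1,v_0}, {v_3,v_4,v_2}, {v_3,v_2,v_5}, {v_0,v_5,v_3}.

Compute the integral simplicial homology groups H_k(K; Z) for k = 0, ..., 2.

We work with the vertex ordering v_0 < v_1 < v_2 < v_3 < v_4 < v_5. The simplices of K, each written with vertices in increasing order, are:

  0-simplices (6): [v_0], [v_1], [v_2], [v_3], [v_4], [v_5]
  1-simplices (15): (15 of them)
  2-simplices (10): [v_0,v_1,v_2], [v_0,v_1,v_3], [v_0,v_2,v_4], [v_0,v_3,v_5], [v_0,v_4,v_5], [v_1,v_2,v_5], [v_1,v_3,v_4], [v_1,v_4,v_5], [v_2,v_3,v_4], [v_2,v_3,v_5]

Hence C_0 ≅ Z^6, C_1 ≅ Z^15, C_2 ≅ Z^10.

Boundary ∂_1: C_1 → C_0 sends each edge [p,q] (with p < q) to q − p. For instance
  ∂[v_1,v_4] = [v_4] − [v_1].
The resulting 6×15 matrix has rank 5, and its Smith normal form has invariant factors (1,1,1,1,1).

Boundary ∂_2: C_2 → C_1 sends each 2-simplex [p,q,r] to [q,r] − [p,r] + [p,q]. For instance
  ∂[v_0,v_3,v_5] = [v_3,v_5] − [v_0,v_5] + [v_0,v_3],
  ∂[v_0,v_2,v_4] = [v_2,v_4] − [v_0,v_4] + [v_0,v_2].
This gives a 15×10 integer matrix of rank 10; reducing to Smith normal form yields diagonal entries (1,1,1,1,1,1,1,1,1,2).

From H_k ≅ ker(∂_k) / im(∂_{k+1}) we obtain:

  H_0: rank C_0 − rank ∂_1 = 6 − 5 = 1, and the invariant factors of ∂_1 are all 1, so H_0 ≅ Z.
  H_1: rank ker ∂_1 − rank ∂_2 = (15 − 5) − 10 = 0, and ∂_2 has invariant factor 2 > 1, so H_1 ≅ Z/2.
  H_2: rank ker ∂_2 − rank ∂_3 = (10 − 10) − 0 = 0, and there is no ∂_3, so H_2 ≅ 0.

H_0 = Z,  H_1 = Z/2,  H_2 = 0.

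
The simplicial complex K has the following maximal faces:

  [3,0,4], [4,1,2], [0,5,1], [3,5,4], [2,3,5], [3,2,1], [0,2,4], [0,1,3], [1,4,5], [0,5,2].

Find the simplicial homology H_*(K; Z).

H_0 = Z,  H_1 = Z/2,  H_2 = 0.

Take the total order 0 < 1 < 2 < 3 < 4 < 5 on the vertex set. Then K (dimension 2) consists of the simplices:

  0-simplices (6): [0], [1], [2], [3], [4], [5]
  1-simplices (15): [0,1], [0,2], [0,3], [0,4], [0,5], [1,2], [1,3], [1,4], [1,5], [2,3], [2,4], [2,5], [3,4], [3,5], [4,5]
  2-simplices (10): [0,1,3], [0,1,5], [0,2,4], [0,2,5], [0,3,4], [1,2,3], [1,2,4], [1,4,5], [2,3,5], [3,4,5]

giving chain groups C_0 ≅ Z^6, C_1 ≅ Z^15, C_2 ≅ Z^10.

The boundary map ∂_1: C_1 → C_0 maps an edge to its endpoints' difference, ∂[p,q] = q − p. For instance
  ∂[3,4] = [4] − [3].
As a 6×15 matrix over Z this has rank 5, with invariant factors (1,1,1,1,1).

Boundary ∂_2: C_2 → C_1 acts by ∂[p,q,r] = [q,r] − [p,r] + [p,q]. For instance
  ∂[3,4,5] = [4,5] − [3,5] + [3,4],
  ∂[1,2,4] = [2,4] − [1,4] + [1,2].
The resulting 15×10 matrix has rank 10, and its Smith normal form has invariant factors (1,1,1,1,1,1,1,1,1,2).

From H_k ≅ ker(∂_k) / im(∂_{k+1}) we obtain:

  H_0: rank C_0 − rank ∂_1 = 6 − 5 = 1, and the invariant factors of ∂_1 are all 1, so H_0 ≅ Z.
  H_1: rank ker ∂_1 − rank ∂_2 = (15 − 5) − 10 = 0, and ∂_2 has invariant factor 2 > 1, so H_1 ≅ Z/2.
  H_2: rank ker ∂_2 − rank ∂_3 = (10 − 10) − 0 = 0, and there is no ∂_3, so H_2 ≅ 0.

(K is a triangulation of the real projective plane RP^2.)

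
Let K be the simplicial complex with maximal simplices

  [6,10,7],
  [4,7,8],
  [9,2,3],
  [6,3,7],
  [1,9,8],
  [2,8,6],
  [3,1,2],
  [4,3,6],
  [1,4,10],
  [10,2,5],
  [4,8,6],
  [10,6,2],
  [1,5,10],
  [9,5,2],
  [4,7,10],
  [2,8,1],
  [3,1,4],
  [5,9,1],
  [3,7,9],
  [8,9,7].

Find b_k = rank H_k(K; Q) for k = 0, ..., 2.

K has 10 vertices, 30 edges, 20 triangles.
rank ∂_0 = 0, rank ∂_1 = 9 ⇒ b_0 = 10 − 0 − 9 = 1; all invariant factors of ∂_1 are 1 so no torsion. So H_0 = Z.
rank ∂_1 = 9, rank ∂_2 = 20 ⇒ b_1 = 30 − 9 − 20 = 1; ∂_2 has invariant factor(s) [2] giving torsion. So H_1 = Z ⊕ Z/2.
rank ∂_2 = 20, rank ∂_3 = 0 ⇒ b_2 = 20 − 20 − 0 = 0. So H_2 = 0.

b_0 = 1, b_1 = 1, b_2 = 0.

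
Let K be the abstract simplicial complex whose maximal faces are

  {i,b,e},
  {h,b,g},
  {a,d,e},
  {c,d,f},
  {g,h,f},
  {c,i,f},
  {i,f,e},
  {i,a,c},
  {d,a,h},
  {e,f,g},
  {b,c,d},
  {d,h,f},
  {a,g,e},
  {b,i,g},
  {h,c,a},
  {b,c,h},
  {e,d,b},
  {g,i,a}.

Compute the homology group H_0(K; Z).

K has 9 vertices, 27 edges, 18 triangles.
rank ∂_0 = 0, rank ∂_1 = 8 ⇒ b_0 = 9 − 0 − 8 = 1; all invariant factors of ∂_1 are 1 so no torsion. So H_0 = Z.

H_0 ≅ Z.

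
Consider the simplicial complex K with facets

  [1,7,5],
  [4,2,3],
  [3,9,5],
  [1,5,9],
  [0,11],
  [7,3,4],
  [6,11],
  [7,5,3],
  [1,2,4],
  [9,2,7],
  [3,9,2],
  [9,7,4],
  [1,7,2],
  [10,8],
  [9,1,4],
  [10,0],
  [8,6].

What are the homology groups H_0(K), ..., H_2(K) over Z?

H_0 ≅ Z^2,  H_1 ≅ Z ⊕ Z/2Z,  H_2 = 0.

We work with the vertex ordering 0 < 1 < 2 < 3 < 4 < 5 < 6 < 7 < 8 < 9 < 10 < 11. The simplices of K, each written with vertices in increasing order, are:

  0-simplices (12): [0], [1], [2], [3], [4], [5], [6], [7], [8], [9], [10], [11]
  1-simplices (23): (23 of them)
  2-simplices (12): [1,2,4], [1,2,7], [1,4,9], [1,5,7], [1,5,9], [2,3,4], [2,3,9], [2,7,9], [3,4,7], [3,5,7], [3,5,9], [4,7,9]

giving chain groups C_0 ≅ Z^12, C_1 ≅ Z^23, C_2 ≅ Z^12.

Boundary ∂_1: C_1 → C_0 maps an edge to its endpoints' difference, ∂[p,q] = q − p. For instance
  ∂[0,10] = [10] − [0].
This gives a 12×23 integer matrix of rank 10; reducing to Smith normal form yields diagonal entries (1,1,1,1,1,1,1,1,1,1).

Boundary ∂_2: C_2 → C_1 acts by ∂[p,q,r] = [q,r] − [p,r] + [p,q]. For instance
  ∂[2,3,9] = [3,9] − [2,9] + [2,3],
  ∂[1,2,7] = [2,7] − [1,7] + [1,2].
This gives a 23×12 integer matrix of rank 12; reducing to Smith normal form yields diagonal entries (1,1,1,1,1,1,1,1,1,1,1,2).

Computing H_k = (kernel of ∂_k) / (image of ∂_{k+1}):

  H_0: rank C_0 − rank ∂_1 = 12 − 10 = 2, and the invariant factors of ∂_1 are all 1, so H_0 = Z^2.
  H_1: rank ker ∂_1 − rank ∂_2 = (23 − 10) − 12 = 1, and ∂_2 has invariant factor 2 > 1, so H_1 = Z ⊕ Z/2Z.
  H_2: rank ker ∂_2 − rank ∂_3 = (12 − 12) − 0 = 0, and there is no ∂_3, so H_2 = 0.

As a check, the Euler characteristic is 12 − 23 + 12 = 1, which agrees with 2 − 1 + 0 = 1.
(K is a triangulation of the disjoint union of the circle S^1 and the real projective plane RP^2.)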